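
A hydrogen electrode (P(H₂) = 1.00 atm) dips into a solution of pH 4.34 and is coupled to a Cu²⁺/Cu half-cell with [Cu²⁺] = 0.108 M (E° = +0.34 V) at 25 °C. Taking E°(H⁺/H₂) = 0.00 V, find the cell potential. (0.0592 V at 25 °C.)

The Cu²⁺/Cu couple is the cathode, so E°_cell = 0.34 V; n = 2.
[H⁺] = 10^(−4.34) = 4.6 × 10^-5 M, and Q = [H⁺]^2 / ([Cu²⁺]·P(H₂)) = 1.93 × 10^-8.
E = E° − (0.0592/2) log Q = 0.34 − (0.0592/2)(-7.713) = 0.568 V.

0.57 V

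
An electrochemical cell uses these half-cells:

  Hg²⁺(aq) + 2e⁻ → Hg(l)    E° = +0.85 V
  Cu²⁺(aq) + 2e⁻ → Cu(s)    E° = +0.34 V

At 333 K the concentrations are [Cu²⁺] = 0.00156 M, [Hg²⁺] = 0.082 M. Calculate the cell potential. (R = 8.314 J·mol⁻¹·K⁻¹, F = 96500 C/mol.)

0.567 V

The Hg²⁺/Hg couple has the higher reduction potential and acts as the cathode, so E°_cell = +0.85 − (+0.34) = 0.51 V.
Balancing electrons gives n = 2; the reaction quotient is Q = [Cu²⁺]/[Hg²⁺] = 0.0190.
E = E° − (RT/nF) ln Q = 0.51 − (8.314×333)/(2×96500) × (-3.962) = 0.510 + 0.057 = 0.567 V.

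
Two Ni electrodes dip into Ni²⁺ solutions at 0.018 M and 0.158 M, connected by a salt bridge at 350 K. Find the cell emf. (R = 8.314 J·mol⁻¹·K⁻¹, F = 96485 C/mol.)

Both half-cells are Ni²⁺/Ni, so E°_cell = 0. The concentrated side is the cathode; the cell reaction moves Ni²⁺ from high to low concentration with n = 2.
Q = [Ni²⁺]_dilute/[Ni²⁺]_conc = 0.018/0.158 = 0.114.
E = 0 − (RT/nF) ln Q = −((8.314×350)/(2×96485))(-2.172) = 0.0328 V.

0.033 V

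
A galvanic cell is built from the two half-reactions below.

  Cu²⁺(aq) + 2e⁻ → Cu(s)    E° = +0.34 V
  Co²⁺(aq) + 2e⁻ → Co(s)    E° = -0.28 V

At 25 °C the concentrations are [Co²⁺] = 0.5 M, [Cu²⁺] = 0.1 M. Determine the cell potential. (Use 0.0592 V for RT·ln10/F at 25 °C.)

The Cu²⁺/Cu couple has the higher reduction potential and acts as the cathode, so E°_cell = +0.34 − (-0.28) = 0.62 V.
Balancing electrons gives n = 2; the reaction quotient is Q = [Co²⁺]/[Cu²⁺] = 5.00.
At 25 °C, E = E° − (0.0592/n) log Q = 0.62 − (0.0592/2)(0.699) = 0.620 − 0.021 = 0.599 V.

0.599 V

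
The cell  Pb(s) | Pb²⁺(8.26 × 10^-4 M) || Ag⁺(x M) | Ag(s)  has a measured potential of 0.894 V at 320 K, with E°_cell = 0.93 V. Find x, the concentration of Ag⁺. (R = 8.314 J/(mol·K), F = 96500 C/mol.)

0.0078 M

From the Nernst equation, ln Q = nF(E° − E)/RT = 2×96500×(0.93 − 0.894)/(8.314×320) = 2.612, so Q = 13.6.
With Q = [Pb²⁺]/[Ag⁺]^2 and the known concentrations, [Ag⁺]^2 in the denominator gives [Ag⁺] = 0.0078 M.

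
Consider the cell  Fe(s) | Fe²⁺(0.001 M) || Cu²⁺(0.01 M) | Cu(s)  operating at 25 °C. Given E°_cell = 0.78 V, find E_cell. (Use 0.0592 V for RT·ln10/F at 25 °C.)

0.810 V

Balancing electrons gives n = 2; the reaction quotient is Q = [Fe²⁺]/[Cu²⁺] = 0.100.
At 25 °C, E = E° − (0.0592/n) log Q = 0.78 − (0.0592/2)(-1.000) = 0.780 + 0.030 = 0.810 V.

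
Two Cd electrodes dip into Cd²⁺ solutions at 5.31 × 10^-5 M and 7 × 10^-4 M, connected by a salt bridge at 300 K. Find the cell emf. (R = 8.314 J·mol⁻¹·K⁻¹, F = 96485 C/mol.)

Both half-cells are Cd²⁺/Cd, so E°_cell = 0. The concentrated side is the cathode; the cell reaction moves Cd²⁺ from high to low concentration with n = 2.
Q = [Cd²⁺]_dilute/[Cd²⁺]_conc = 5.31 × 10^-5/7 × 10^-4 = 0.0759.
E = 0 − (RT/nF) ln Q = −((8.314×300)/(2×96485))(-2.579) = 0.0333 V.

0.033 V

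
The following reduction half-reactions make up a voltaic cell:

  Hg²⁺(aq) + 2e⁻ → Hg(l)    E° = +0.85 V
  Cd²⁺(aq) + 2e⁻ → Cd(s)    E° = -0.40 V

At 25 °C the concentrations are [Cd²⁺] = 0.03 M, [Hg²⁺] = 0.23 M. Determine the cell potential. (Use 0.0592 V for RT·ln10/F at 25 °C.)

The Hg²⁺/Hg couple has the higher reduction potential and acts as the cathode, so E°_cell = +0.85 − (-0.40) = 1.25 V.
Balancing electrons gives n = 2; the reaction quotient is Q = [Cd²⁺]/[Hg²⁺] = 0.130.
At 25 °C, E = E° − (0.0592/n) log Q = 1.25 − (0.0592/2)(-0.885) = 1.250 + 0.026 = 1.276 V.

1.28 V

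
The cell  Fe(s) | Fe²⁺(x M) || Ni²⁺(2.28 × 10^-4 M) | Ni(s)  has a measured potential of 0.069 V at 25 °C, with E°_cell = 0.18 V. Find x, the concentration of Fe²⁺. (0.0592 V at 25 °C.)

1.3 M

From the Nernst equation, log Q = n(E° − E)/0.0592 = 2(0.18 − 0.069)/0.0592 = 3.750, so Q = 5620.
With Q = [Fe²⁺]/[Ni²⁺] and the known concentrations, [Fe²⁺] in the numerator gives [Fe²⁺] = 1.3 M.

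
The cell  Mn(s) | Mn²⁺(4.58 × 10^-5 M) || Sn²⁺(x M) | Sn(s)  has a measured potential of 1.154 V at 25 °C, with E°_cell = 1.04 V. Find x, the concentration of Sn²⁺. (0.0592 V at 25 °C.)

0.33 M

From the Nernst equation, log Q = n(E° − E)/0.0592 = 2(1.04 − 1.154)/0.0592 = -3.851, so Q = 1.41 × 10^-4.
With Q = [Mn²⁺]/[Sn²⁺] and the known concentrations, [Sn²⁺] in the denominator gives [Sn²⁺] = 0.33 M.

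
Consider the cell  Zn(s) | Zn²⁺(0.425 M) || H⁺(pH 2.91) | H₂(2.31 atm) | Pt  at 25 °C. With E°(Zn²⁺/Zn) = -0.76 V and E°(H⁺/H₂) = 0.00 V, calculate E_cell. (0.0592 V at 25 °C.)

The hydrogen couple is the cathode, so E°_cell = 0.76 V; n = 2.
[H⁺] = 10^(−2.91) = 0.0012 M, and Q = [Zn²⁺]·P(H₂) / [H⁺]^2 = 6.49 × 10^5.
E = E° − (0.0592/2) log Q = 0.76 − (0.0592/2)(5.812) = 0.588 V.

0.59 V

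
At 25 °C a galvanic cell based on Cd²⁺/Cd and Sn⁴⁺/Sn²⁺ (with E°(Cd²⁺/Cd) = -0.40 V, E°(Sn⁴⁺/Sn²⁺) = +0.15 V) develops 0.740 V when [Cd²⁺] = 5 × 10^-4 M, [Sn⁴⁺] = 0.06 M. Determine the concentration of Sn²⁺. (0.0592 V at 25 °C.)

From the Nernst equation, log Q = n(E° − E)/0.0592 = 2(0.55 − 0.740)/0.0592 = -6.419, so Q = 3.81 × 10^-7.
With Q = [Cd²⁺]·[Sn²⁺]/[Sn⁴⁺] and the known concentrations, [Sn²⁺] in the numerator gives [Sn²⁺] = 4.6 × 10^-5 M.

4.6 × 10^-5 M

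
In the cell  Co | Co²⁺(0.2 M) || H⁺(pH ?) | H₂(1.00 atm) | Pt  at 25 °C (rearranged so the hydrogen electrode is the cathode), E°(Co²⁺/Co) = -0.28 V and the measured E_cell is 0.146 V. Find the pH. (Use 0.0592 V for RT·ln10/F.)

pH = 2.61

E°_cell = 0.28 V and n = 2.
log Q = n(E° − E)/0.0592 = 2×(0.28 − 0.146)/0.0592 = 4.527.
With Q = [Co²⁺]·P(H₂) / [H⁺]^2, solving for [H⁺] gives log[H⁺] = -2.613, so pH = 2.61.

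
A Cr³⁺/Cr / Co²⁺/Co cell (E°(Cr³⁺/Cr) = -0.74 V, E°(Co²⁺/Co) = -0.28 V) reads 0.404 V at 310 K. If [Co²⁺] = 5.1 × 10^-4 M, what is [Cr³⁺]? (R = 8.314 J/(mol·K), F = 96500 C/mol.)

0.0062 M

From the Nernst equation, ln Q = nF(E° − E)/RT = 6×96500×(0.46 − 0.404)/(8.314×310) = 12.580, so Q = 2.91 × 10^5.
With Q = [Cr³⁺]^2/[Co²⁺]^3 and the known concentrations, [Cr³⁺]^2 in the numerator gives [Cr³⁺] = 0.0062 M.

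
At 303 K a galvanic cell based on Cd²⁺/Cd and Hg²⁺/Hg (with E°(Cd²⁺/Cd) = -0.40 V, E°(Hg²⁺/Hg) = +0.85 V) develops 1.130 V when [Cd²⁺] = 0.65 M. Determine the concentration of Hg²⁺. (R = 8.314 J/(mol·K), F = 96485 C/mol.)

From the Nernst equation, ln Q = nF(E° − E)/RT = 2×96485×(1.25 − 1.130)/(8.314×303) = 9.192, so Q = 9820.
With Q = [Cd²⁺]/[Hg²⁺] and the known concentrations, [Hg²⁺] in the denominator gives [Hg²⁺] = 6.6 × 10^-5 M.

6.6 × 10^-5 M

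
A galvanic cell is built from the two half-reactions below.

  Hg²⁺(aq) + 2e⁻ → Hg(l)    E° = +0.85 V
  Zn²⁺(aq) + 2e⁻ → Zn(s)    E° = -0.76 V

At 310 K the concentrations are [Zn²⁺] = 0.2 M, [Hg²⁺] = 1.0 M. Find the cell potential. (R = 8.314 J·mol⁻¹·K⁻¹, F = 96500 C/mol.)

The Hg²⁺/Hg couple has the higher reduction potential and acts as the cathode, so E°_cell = +0.85 − (-0.76) = 1.61 V.
Balancing electrons gives n = 2; the reaction quotient is Q = [Zn²⁺]/[Hg²⁺] = 0.200.
E = E° − (RT/nF) ln Q = 1.61 − (8.314×310)/(2×96500) × (-1.609) = 1.610 + 0.021 = 1.631 V.

1.63 V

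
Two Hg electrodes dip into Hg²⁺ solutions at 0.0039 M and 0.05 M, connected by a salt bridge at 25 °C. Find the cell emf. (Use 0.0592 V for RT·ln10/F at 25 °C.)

Both half-cells are Hg²⁺/Hg, so E°_cell = 0. The concentrated side is the cathode; the cell reaction moves Hg²⁺ from high to low concentration with n = 2.
Q = [Hg²⁺]_dilute/[Hg²⁺]_conc = 0.0039/0.05 = 0.0780.
E = 0 − (0.0592/2) log Q = −(0.0592/2)(-1.108) = 0.0328 V.

0.033 V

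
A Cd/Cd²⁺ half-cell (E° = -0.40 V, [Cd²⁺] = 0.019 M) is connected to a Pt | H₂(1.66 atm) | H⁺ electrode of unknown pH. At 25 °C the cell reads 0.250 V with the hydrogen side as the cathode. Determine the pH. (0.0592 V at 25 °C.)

pH = 3.28

E°_cell = 0.40 V and n = 2.
log Q = n(E° − E)/0.0592 = 2×(0.40 − 0.250)/0.0592 = 5.068.
With Q = [Cd²⁺]·P(H₂) / [H⁺]^2, solving for [H⁺] gives log[H⁺] = -3.284, so pH = 3.28.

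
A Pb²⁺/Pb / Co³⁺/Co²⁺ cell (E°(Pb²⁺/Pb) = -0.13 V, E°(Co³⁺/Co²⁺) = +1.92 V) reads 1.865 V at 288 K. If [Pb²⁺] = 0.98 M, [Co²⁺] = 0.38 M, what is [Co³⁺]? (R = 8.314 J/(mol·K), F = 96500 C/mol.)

2.2 × 10^-4 M

From the Nernst equation, ln Q = nF(E° − E)/RT = 2×96500×(2.05 − 1.865)/(8.314×288) = 14.912, so Q = 2.99 × 10^6.
With Q = [Pb²⁺]·[Co²⁺]^2/[Co³⁺]^2 and the known concentrations, [Co³⁺]^2 in the denominator gives [Co³⁺] = 2.2 × 10^-4 M.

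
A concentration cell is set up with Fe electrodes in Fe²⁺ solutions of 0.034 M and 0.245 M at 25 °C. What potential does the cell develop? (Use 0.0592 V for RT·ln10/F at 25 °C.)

0.025 V

Both half-cells are Fe²⁺/Fe, so E°_cell = 0. The concentrated side is the cathode; the cell reaction moves Fe²⁺ from high to low concentration with n = 2.
Q = [Fe²⁺]_dilute/[Fe²⁺]_conc = 0.034/0.245 = 0.139.
E = 0 − (0.0592/2) log Q = −(0.0592/2)(-0.858) = 0.0254 V.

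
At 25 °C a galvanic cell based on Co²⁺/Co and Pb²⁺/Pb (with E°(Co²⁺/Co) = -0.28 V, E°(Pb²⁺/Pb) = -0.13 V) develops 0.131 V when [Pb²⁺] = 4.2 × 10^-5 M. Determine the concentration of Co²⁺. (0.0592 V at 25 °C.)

1.8 × 10^-4 M

From the Nernst equation, log Q = n(E° − E)/0.0592 = 2(0.15 − 0.131)/0.0592 = 0.642, so Q = 4.38.
With Q = [Co²⁺]/[Pb²⁺] and the known concentrations, [Co²⁺] in the numerator gives [Co²⁺] = 1.8 × 10^-4 M.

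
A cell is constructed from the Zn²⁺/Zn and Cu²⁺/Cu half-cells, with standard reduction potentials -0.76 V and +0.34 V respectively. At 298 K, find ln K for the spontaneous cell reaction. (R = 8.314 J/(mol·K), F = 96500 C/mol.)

ln K = 85.7

E°_cell = +0.34 − (-0.76) = 1.10 V, with n = 2 electrons transferred.
At equilibrium E = 0, so the Nernst equation gives ln K = nFE°/RT = (2)(96500)(1.10)/((8.314)(298)) = 85.69.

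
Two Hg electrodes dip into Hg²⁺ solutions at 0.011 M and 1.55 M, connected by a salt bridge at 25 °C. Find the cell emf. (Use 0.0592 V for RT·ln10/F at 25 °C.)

0.064 V

Both half-cells are Hg²⁺/Hg, so E°_cell = 0. The concentrated side is the cathode; the cell reaction moves Hg²⁺ from high to low concentration with n = 2.
Q = [Hg²⁺]_dilute/[Hg²⁺]_conc = 0.011/1.55 = 0.00710.
E = 0 − (0.0592/2) log Q = −(0.0592/2)(-2.149) = 0.0636 V.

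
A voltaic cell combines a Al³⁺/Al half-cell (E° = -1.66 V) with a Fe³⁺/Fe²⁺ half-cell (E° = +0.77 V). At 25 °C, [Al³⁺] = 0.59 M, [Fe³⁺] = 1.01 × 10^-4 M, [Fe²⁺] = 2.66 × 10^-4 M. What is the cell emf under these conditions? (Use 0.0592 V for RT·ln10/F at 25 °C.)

The Fe³⁺/Fe²⁺ couple has the higher reduction potential and acts as the cathode, so E°_cell = +0.77 − (-1.66) = 2.43 V.
Balancing electrons gives n = 3; the reaction quotient is Q = [Al³⁺]·[Fe²⁺]^3/[Fe³⁺]^3 = 10.8.
At 25 °C, E = E° − (0.0592/n) log Q = 2.43 − (0.0592/3)(1.033) = 2.430 − 0.020 = 2.410 V.

2.41 V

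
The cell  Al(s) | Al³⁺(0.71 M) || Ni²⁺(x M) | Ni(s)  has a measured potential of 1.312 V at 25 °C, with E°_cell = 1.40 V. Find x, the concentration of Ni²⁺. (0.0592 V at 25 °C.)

From the Nernst equation, log Q = n(E° − E)/0.0592 = 6(1.40 − 1.312)/0.0592 = 8.919, so Q = 8.3 × 10^8.
With Q = [Al³⁺]^2/[Ni²⁺]^3 and the known concentrations, [Ni²⁺]^3 in the denominator gives [Ni²⁺] = 8.5 × 10^-4 M.

8.5 × 10^-4 M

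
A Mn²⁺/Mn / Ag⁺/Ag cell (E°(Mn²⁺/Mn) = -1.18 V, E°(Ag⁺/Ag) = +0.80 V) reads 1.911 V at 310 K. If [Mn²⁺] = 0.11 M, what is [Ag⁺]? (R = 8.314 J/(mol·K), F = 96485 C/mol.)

0.025 M

From the Nernst equation, ln Q = nF(E° − E)/RT = 2×96485×(1.98 − 1.911)/(8.314×310) = 5.166, so Q = 175.
With Q = [Mn²⁺]/[Ag⁺]^2 and the known concentrations, [Ag⁺]^2 in the denominator gives [Ag⁺] = 0.025 M.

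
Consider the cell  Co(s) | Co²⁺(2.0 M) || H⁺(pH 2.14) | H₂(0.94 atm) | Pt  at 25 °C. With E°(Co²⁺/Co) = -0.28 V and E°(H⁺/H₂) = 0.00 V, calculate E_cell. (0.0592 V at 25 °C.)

The hydrogen couple is the cathode, so E°_cell = 0.28 V; n = 2.
[H⁺] = 10^(−2.14) = 0.0072 M, and Q = [Co²⁺]·P(H₂) / [H⁺]^2 = 3.58 × 10^4.
E = E° − (0.0592/2) log Q = 0.28 − (0.0592/2)(4.554) = 0.145 V.

0.15 V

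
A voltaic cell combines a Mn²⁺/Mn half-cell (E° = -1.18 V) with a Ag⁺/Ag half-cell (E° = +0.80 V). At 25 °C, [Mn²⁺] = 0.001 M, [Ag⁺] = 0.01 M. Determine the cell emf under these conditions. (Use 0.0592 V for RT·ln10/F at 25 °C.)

1.95 V

The Ag⁺/Ag couple has the higher reduction potential and acts as the cathode, so E°_cell = +0.80 − (-1.18) = 1.98 V.
Balancing electrons gives n = 2; the reaction quotient is Q = [Mn²⁺]/[Ag⁺]^2 = 10.0.
At 25 °C, E = E° − (0.0592/n) log Q = 1.98 − (0.0592/2)(1.000) = 1.980 − 0.030 = 1.950 V.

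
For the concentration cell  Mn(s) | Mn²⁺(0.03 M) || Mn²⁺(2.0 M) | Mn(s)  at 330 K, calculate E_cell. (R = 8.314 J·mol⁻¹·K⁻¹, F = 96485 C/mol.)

Both half-cells are Mn²⁺/Mn, so E°_cell = 0. The concentrated side is the cathode; the cell reaction moves Mn²⁺ from high to low concentration with n = 2.
Q = [Mn²⁺]_dilute/[Mn²⁺]_conc = 0.03/2.0 = 0.0150.
E = 0 − (RT/nF) ln Q = −((8.314×330)/(2×96485))(-4.200) = 0.0597 V.

0.060 V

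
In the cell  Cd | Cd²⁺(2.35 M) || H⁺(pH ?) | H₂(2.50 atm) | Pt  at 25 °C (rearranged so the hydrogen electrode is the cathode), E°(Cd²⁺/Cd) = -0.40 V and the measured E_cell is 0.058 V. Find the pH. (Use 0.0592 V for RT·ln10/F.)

E°_cell = 0.40 V and n = 2.
log Q = n(E° − E)/0.0592 = 2×(0.40 − 0.058)/0.0592 = 11.554.
With Q = [Cd²⁺]·P(H₂) / [H⁺]^2, solving for [H⁺] gives log[H⁺] = -5.393, so pH = 5.39.

pH = 5.39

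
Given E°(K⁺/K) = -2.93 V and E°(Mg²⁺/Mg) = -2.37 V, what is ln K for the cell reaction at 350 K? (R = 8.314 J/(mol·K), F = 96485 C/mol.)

ln K = 37.1

E°_cell = -2.37 − (-2.93) = 0.56 V, with n = 2 electrons transferred.
At equilibrium E = 0, so the Nernst equation gives ln K = nFE°/RT = (2)(96485)(0.56)/((8.314)(350)) = 37.14.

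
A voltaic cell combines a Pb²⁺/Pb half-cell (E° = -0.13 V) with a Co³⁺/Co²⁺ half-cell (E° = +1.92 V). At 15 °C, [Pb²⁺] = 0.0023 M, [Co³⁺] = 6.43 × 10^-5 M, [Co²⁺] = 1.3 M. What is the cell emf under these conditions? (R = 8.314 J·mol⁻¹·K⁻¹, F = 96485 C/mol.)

The Co³⁺/Co²⁺ couple has the higher reduction potential and acts as the cathode, so E°_cell = +1.92 − (-0.13) = 2.05 V.
Balancing electrons gives n = 2; the reaction quotient is Q = [Pb²⁺]·[Co²⁺]^2/[Co³⁺]^2 = 9.4 × 10^5.
E = E° − (RT/nF) ln Q = 2.05 − (8.314×288)/(2×96485) × (13.754) = 2.050 − 0.171 = 1.879 V.

1.88 V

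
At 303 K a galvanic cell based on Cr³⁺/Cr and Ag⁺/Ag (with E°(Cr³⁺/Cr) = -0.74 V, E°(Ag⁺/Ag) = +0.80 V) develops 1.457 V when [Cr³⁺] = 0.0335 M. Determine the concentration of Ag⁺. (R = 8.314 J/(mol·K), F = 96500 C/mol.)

From the Nernst equation, ln Q = nF(E° − E)/RT = 3×96500×(1.54 − 1.457)/(8.314×303) = 9.538, so Q = 1.39 × 10^4.
With Q = [Cr³⁺]/[Ag⁺]^3 and the known concentrations, [Ag⁺]^3 in the denominator gives [Ag⁺] = 0.013 M.

0.013 M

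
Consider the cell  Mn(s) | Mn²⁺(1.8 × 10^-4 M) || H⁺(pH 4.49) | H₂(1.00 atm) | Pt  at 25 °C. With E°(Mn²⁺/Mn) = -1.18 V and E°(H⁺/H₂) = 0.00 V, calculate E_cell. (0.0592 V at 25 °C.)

The hydrogen couple is the cathode, so E°_cell = 1.18 V; n = 2.
[H⁺] = 10^(−4.49) = 3.2 × 10^-5 M, and Q = [Mn²⁺]·P(H₂) / [H⁺]^2 = 1.72 × 10^5.
E = E° − (0.0592/2) log Q = 1.18 − (0.0592/2)(5.235) = 1.025 V.

1.03 V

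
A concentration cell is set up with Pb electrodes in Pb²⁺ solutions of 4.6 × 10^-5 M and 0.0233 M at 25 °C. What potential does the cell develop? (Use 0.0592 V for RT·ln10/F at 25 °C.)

Both half-cells are Pb²⁺/Pb, so E°_cell = 0. The concentrated side is the cathode; the cell reaction moves Pb²⁺ from high to low concentration with n = 2.
Q = [Pb²⁺]_dilute/[Pb²⁺]_conc = 4.6 × 10^-5/0.0233 = 0.00197.
E = 0 − (0.0592/2) log Q = −(0.0592/2)(-2.705) = 0.0801 V.

0.080 V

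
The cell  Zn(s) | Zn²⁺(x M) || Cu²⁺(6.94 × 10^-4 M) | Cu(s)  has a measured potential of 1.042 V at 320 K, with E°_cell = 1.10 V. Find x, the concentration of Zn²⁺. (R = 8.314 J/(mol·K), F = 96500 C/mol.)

0.047 M

From the Nernst equation, ln Q = nF(E° − E)/RT = 2×96500×(1.10 − 1.042)/(8.314×320) = 4.208, so Q = 67.2.
With Q = [Zn²⁺]/[Cu²⁺] and the known concentrations, [Zn²⁺] in the numerator gives [Zn²⁺] = 0.047 M.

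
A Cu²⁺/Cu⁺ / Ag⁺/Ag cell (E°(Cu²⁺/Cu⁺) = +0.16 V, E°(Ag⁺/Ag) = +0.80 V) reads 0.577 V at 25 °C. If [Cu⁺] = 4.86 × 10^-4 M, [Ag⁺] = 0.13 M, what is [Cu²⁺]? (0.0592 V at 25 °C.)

7.3 × 10^-4 M

From the Nernst equation, log Q = n(E° − E)/0.0592 = 1(0.64 − 0.577)/0.0592 = 1.064, so Q = 11.6.
With Q = [Cu²⁺]/([Cu⁺]·[Ag⁺]) and the known concentrations, [Cu²⁺] in the numerator gives [Cu²⁺] = 7.3 × 10^-4 M.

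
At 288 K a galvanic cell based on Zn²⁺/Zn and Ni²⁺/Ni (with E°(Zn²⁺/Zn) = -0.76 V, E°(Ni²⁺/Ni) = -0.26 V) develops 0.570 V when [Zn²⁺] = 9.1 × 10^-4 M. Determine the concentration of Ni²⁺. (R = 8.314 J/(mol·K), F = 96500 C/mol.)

0.26 M

From the Nernst equation, ln Q = nF(E° − E)/RT = 2×96500×(0.50 − 0.570)/(8.314×288) = -5.642, so Q = 0.00354.
With Q = [Zn²⁺]/[Ni²⁺] and the known concentrations, [Ni²⁺] in the denominator gives [Ni²⁺] = 0.26 M.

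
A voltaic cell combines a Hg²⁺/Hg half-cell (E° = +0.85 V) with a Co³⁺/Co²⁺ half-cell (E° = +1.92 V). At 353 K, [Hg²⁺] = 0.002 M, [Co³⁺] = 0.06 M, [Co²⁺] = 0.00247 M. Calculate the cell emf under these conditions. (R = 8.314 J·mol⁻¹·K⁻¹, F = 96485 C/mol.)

The Co³⁺/Co²⁺ couple has the higher reduction potential and acts as the cathode, so E°_cell = +1.92 − (+0.85) = 1.07 V.
Balancing electrons gives n = 2; the reaction quotient is Q = [Hg²⁺]·[Co²⁺]^2/[Co³⁺]^2 = 3.39 × 10^-6.
E = E° − (RT/nF) ln Q = 1.07 − (8.314×353)/(2×96485) × (-12.595) = 1.070 + 0.192 = 1.262 V.

1.26 V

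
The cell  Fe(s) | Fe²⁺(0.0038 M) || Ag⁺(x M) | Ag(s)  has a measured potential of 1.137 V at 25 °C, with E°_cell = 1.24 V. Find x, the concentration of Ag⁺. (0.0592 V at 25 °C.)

From the Nernst equation, log Q = n(E° − E)/0.0592 = 2(1.24 − 1.137)/0.0592 = 3.480, so Q = 3020.
With Q = [Fe²⁺]/[Ag⁺]^2 and the known concentrations, [Ag⁺]^2 in the denominator gives [Ag⁺] = 0.0011 M.

0.0011 M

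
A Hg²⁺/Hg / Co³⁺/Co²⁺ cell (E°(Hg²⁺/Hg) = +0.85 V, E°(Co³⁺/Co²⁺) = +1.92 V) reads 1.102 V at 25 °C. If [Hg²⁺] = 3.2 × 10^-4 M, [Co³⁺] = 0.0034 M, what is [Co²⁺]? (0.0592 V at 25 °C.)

From the Nernst equation, log Q = n(E° − E)/0.0592 = 2(1.07 − 1.102)/0.0592 = -1.081, so Q = 0.0830.
With Q = [Hg²⁺]·[Co²⁺]^2/[Co³⁺]^2 and the known concentrations, [Co²⁺]^2 in the numerator gives [Co²⁺] = 0.055 M.

0.055 M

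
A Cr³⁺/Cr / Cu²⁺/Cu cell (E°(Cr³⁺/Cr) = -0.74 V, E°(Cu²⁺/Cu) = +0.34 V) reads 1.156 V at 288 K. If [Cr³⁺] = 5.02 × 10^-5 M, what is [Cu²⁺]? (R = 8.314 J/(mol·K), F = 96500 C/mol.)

0.62 M

From the Nernst equation, ln Q = nF(E° − E)/RT = 6×96500×(1.08 − 1.156)/(8.314×288) = -18.378, so Q = 1.04 × 10^-8.
With Q = [Cr³⁺]^2/[Cu²⁺]^3 and the known concentrations, [Cu²⁺]^3 in the denominator gives [Cu²⁺] = 0.62 M.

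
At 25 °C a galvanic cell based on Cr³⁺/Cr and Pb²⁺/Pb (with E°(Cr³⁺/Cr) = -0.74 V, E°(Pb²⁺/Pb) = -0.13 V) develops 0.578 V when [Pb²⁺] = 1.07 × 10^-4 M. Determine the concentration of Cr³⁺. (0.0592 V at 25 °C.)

From the Nernst equation, log Q = n(E° − E)/0.0592 = 6(0.61 − 0.578)/0.0592 = 3.243, so Q = 1750.
With Q = [Cr³⁺]^2/[Pb²⁺]^3 and the known concentrations, [Cr³⁺]^2 in the numerator gives [Cr³⁺] = 4.6 × 10^-5 M.

4.6 × 10^-5 M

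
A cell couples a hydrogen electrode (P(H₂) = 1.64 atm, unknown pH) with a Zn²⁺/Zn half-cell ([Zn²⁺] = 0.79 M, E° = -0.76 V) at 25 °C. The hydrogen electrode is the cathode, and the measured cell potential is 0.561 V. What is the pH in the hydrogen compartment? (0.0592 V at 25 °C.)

pH = 3.31

E°_cell = 0.76 V and n = 2.
log Q = n(E° − E)/0.0592 = 2×(0.76 − 0.561)/0.0592 = 6.723.
With Q = [Zn²⁺]·P(H₂) / [H⁺]^2, solving for [H⁺] gives log[H⁺] = -3.305, so pH = 3.31.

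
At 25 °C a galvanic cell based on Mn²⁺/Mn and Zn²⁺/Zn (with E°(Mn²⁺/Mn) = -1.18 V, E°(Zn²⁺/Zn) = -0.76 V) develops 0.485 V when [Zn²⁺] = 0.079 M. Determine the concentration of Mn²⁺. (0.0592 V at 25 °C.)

From the Nernst equation, log Q = n(E° − E)/0.0592 = 2(0.42 − 0.485)/0.0592 = -2.196, so Q = 0.00637.
With Q = [Mn²⁺]/[Zn²⁺] and the known concentrations, [Mn²⁺] in the numerator gives [Mn²⁺] = 5 × 10^-4 M.

5 × 10^-4 M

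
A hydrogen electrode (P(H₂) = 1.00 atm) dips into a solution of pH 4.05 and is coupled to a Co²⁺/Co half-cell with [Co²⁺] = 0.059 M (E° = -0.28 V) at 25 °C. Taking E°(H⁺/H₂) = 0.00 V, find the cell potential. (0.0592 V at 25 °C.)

0.077 V

The hydrogen couple is the cathode, so E°_cell = 0.28 V; n = 2.
[H⁺] = 10^(−4.05) = 8.9 × 10^-5 M, and Q = [Co²⁺]·P(H₂) / [H⁺]^2 = 7.43 × 10^6.
E = E° − (0.0592/2) log Q = 0.28 − (0.0592/2)(6.871) = 0.077 V.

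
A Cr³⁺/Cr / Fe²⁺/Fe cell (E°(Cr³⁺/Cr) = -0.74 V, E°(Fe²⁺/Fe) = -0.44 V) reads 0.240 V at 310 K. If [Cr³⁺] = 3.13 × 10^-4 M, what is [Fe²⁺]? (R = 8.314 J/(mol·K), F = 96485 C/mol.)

From the Nernst equation, ln Q = nF(E° − E)/RT = 6×96485×(0.30 − 0.240)/(8.314×310) = 13.477, so Q = 7.13 × 10^5.
With Q = [Cr³⁺]^2/[Fe²⁺]^3 and the known concentrations, [Fe²⁺]^3 in the denominator gives [Fe²⁺] = 5.2 × 10^-5 M.

5.2 × 10^-5 M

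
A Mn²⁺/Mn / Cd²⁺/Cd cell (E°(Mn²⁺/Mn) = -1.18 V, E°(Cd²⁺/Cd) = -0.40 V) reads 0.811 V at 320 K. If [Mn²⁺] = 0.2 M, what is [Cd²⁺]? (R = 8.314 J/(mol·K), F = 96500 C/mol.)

1.9 M

From the Nernst equation, ln Q = nF(E° − E)/RT = 2×96500×(0.78 − 0.811)/(8.314×320) = -2.249, so Q = 0.106.
With Q = [Mn²⁺]/[Cd²⁺] and the known concentrations, [Cd²⁺] in the denominator gives [Cd²⁺] = 1.9 M.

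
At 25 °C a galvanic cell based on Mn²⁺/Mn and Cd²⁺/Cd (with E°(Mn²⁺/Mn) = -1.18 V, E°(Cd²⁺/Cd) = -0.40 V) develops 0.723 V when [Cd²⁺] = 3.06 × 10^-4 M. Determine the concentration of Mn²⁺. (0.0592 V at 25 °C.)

From the Nernst equation, log Q = n(E° − E)/0.0592 = 2(0.78 − 0.723)/0.0592 = 1.926, so Q = 84.3.
With Q = [Mn²⁺]/[Cd²⁺] and the known concentrations, [Mn²⁺] in the numerator gives [Mn²⁺] = 0.026 M.

0.026 M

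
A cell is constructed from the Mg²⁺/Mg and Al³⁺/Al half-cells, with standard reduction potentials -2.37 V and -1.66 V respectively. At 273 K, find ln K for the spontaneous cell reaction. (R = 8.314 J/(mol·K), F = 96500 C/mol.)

E°_cell = -1.66 − (-2.37) = 0.71 V, with n = 6 electrons transferred.
At equilibrium E = 0, so the Nernst equation gives ln K = nFE°/RT = (6)(96500)(0.71)/((8.314)(273)) = 181.12.

ln K = 181.1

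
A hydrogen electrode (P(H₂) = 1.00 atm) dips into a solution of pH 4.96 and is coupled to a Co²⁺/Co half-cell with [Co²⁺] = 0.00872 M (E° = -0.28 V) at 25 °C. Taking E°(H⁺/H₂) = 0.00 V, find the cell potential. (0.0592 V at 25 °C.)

The hydrogen couple is the cathode, so E°_cell = 0.28 V; n = 2.
[H⁺] = 10^(−4.96) = 1.1 × 10^-5 M, and Q = [Co²⁺]·P(H₂) / [H⁺]^2 = 7.25 × 10^7.
E = E° − (0.0592/2) log Q = 0.28 − (0.0592/2)(7.861) = 0.047 V.

0.047 V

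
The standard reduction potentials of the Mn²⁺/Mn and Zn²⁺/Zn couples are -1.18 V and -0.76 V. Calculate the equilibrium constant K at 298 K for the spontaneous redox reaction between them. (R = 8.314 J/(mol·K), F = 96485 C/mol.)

1.6 × 10^14

E°_cell = -0.76 − (-1.18) = 0.42 V, with n = 2 electrons transferred.
At equilibrium E = 0, so the Nernst equation gives ln K = nFE°/RT = (2)(96485)(0.42)/((8.314)(298)) = 32.71.
K = e^32.71 = 1.6 × 10^14.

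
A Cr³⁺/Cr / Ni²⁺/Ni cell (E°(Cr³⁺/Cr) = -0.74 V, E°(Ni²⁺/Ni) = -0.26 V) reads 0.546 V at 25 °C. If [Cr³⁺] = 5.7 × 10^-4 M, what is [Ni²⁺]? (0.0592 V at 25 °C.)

1.2 M

From the Nernst equation, log Q = n(E° − E)/0.0592 = 6(0.48 − 0.546)/0.0592 = -6.689, so Q = 2.05 × 10^-7.
With Q = [Cr³⁺]^2/[Ni²⁺]^3 and the known concentrations, [Ni²⁺]^3 in the denominator gives [Ni²⁺] = 1.2 M.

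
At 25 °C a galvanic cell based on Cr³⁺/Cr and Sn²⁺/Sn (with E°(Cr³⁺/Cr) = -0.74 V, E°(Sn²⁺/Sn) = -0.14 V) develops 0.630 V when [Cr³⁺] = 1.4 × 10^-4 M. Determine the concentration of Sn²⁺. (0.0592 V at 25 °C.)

From the Nernst equation, log Q = n(E° − E)/0.0592 = 6(0.60 − 0.630)/0.0592 = -3.041, so Q = 9.11 × 10^-4.
With Q = [Cr³⁺]^2/[Sn²⁺]^3 and the known concentrations, [Sn²⁺]^3 in the denominator gives [Sn²⁺] = 0.028 M.

0.028 M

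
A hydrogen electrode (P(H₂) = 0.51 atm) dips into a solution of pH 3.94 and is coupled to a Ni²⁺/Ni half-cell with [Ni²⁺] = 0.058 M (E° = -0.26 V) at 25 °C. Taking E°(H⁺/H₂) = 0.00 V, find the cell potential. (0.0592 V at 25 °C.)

The hydrogen couple is the cathode, so E°_cell = 0.26 V; n = 2.
[H⁺] = 10^(−3.94) = 1.1 × 10^-4 M, and Q = [Ni²⁺]·P(H₂) / [H⁺]^2 = 2.24 × 10^6.
E = E° − (0.0592/2) log Q = 0.26 − (0.0592/2)(6.351) = 0.072 V.

0.072 V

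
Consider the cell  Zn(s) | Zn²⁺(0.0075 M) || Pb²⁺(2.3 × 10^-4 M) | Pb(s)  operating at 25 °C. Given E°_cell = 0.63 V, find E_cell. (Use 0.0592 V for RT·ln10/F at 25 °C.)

Balancing electrons gives n = 2; the reaction quotient is Q = [Zn²⁺]/[Pb²⁺] = 32.6.
At 25 °C, E = E° − (0.0592/n) log Q = 0.63 − (0.0592/2)(1.513) = 0.630 − 0.045 = 0.585 V.

0.585 V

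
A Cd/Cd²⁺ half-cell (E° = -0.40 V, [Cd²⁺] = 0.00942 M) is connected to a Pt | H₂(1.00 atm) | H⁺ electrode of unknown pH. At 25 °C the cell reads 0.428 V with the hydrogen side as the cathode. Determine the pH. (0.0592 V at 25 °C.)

pH = 0.54

E°_cell = 0.40 V and n = 2.
log Q = n(E° − E)/0.0592 = 2×(0.40 − 0.428)/0.0592 = -0.946.
With Q = [Cd²⁺]·P(H₂) / [H⁺]^2, solving for [H⁺] gives log[H⁺] = -0.540, so pH = 0.54.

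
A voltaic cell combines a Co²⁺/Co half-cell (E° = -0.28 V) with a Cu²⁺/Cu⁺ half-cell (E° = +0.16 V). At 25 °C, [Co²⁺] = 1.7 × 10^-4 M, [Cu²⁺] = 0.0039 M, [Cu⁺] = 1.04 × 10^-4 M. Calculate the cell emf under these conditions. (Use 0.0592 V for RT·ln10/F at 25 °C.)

The Cu²⁺/Cu⁺ couple has the higher reduction potential and acts as the cathode, so E°_cell = +0.16 − (-0.28) = 0.44 V.
Balancing electrons gives n = 2; the reaction quotient is Q = [Co²⁺]·[Cu⁺]^2/[Cu²⁺]^2 = 1.21 × 10^-7.
At 25 °C, E = E° − (0.0592/n) log Q = 0.44 − (0.0592/2)(-6.918) = 0.440 + 0.205 = 0.645 V.

0.645 V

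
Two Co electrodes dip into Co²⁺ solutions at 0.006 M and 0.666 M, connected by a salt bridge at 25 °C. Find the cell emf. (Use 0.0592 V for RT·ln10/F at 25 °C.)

0.061 V

Both half-cells are Co²⁺/Co, so E°_cell = 0. The concentrated side is the cathode; the cell reaction moves Co²⁺ from high to low concentration with n = 2.
Q = [Co²⁺]_dilute/[Co²⁺]_conc = 0.006/0.666 = 0.00901.
E = 0 − (0.0592/2) log Q = −(0.0592/2)(-2.045) = 0.0605 V.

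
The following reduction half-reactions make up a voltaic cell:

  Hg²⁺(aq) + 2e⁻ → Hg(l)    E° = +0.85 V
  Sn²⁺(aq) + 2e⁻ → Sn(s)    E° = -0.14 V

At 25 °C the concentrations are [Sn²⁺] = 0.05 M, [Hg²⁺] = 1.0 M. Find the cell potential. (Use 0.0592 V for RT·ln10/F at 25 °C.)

The Hg²⁺/Hg couple has the higher reduction potential and acts as the cathode, so E°_cell = +0.85 − (-0.14) = 0.99 V.
Balancing electrons gives n = 2; the reaction quotient is Q = [Sn²⁺]/[Hg²⁺] = 0.0500.
At 25 °C, E = E° − (0.0592/n) log Q = 0.99 − (0.0592/2)(-1.301) = 0.990 + 0.039 = 1.029 V.

1.03 V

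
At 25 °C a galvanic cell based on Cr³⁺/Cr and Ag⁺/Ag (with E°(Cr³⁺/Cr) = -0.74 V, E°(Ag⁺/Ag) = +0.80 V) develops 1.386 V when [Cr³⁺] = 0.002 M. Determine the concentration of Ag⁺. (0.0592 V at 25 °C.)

3.2 × 10^-4 M

From the Nernst equation, log Q = n(E° − E)/0.0592 = 3(1.54 − 1.386)/0.0592 = 7.804, so Q = 6.37 × 10^7.
With Q = [Cr³⁺]/[Ag⁺]^3 and the known concentrations, [Ag⁺]^3 in the denominator gives [Ag⁺] = 3.2 × 10^-4 M.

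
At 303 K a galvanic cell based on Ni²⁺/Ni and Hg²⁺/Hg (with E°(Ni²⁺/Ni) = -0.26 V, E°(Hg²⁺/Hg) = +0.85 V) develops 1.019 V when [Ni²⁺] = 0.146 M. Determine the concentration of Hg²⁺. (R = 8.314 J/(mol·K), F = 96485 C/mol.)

From the Nernst equation, ln Q = nF(E° − E)/RT = 2×96485×(1.11 − 1.019)/(8.314×303) = 6.971, so Q = 1070.
With Q = [Ni²⁺]/[Hg²⁺] and the known concentrations, [Hg²⁺] in the denominator gives [Hg²⁺] = 1.4 × 10^-4 M.

1.4 × 10^-4 M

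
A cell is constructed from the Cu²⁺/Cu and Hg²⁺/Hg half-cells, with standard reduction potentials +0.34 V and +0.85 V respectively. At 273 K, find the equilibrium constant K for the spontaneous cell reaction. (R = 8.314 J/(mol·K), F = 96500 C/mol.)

E°_cell = +0.85 − (+0.34) = 0.51 V, with n = 2 electrons transferred.
At equilibrium E = 0, so the Nernst equation gives ln K = nFE°/RT = (2)(96500)(0.51)/((8.314)(273)) = 43.37.
K = e^43.37 = 6.8 × 10^18.

6.8 × 10^18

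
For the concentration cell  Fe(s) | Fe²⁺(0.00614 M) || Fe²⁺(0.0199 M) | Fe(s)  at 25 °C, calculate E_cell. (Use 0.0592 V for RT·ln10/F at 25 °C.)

0.015 V

Both half-cells are Fe²⁺/Fe, so E°_cell = 0. The concentrated side is the cathode; the cell reaction moves Fe²⁺ from high to low concentration with n = 2.
Q = [Fe²⁺]_dilute/[Fe²⁺]_conc = 0.00614/0.0199 = 0.309.
E = 0 − (0.0592/2) log Q = −(0.0592/2)(-0.511) = 0.0151 V.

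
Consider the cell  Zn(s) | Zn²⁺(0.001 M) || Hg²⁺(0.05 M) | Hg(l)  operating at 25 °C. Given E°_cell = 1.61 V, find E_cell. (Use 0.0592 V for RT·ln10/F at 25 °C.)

1.66 V

Balancing electrons gives n = 2; the reaction quotient is Q = [Zn²⁺]/[Hg²⁺] = 0.0200.
At 25 °C, E = E° − (0.0592/n) log Q = 1.61 − (0.0592/2)(-1.699) = 1.610 + 0.050 = 1.660 V.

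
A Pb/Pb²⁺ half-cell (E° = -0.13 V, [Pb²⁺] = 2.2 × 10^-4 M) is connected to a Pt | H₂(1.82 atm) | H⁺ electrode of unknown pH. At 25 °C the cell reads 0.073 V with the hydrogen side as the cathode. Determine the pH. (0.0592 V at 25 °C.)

E°_cell = 0.13 V and n = 2.
log Q = n(E° − E)/0.0592 = 2×(0.13 − 0.073)/0.0592 = 1.926.
With Q = [Pb²⁺]·P(H₂) / [H⁺]^2, solving for [H⁺] gives log[H⁺] = -2.662, so pH = 2.66.

pH = 2.66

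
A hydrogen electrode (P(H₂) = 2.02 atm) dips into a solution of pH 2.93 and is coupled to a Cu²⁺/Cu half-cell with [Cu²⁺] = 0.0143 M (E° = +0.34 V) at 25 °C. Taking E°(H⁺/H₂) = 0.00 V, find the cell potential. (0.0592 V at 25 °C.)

0.47 V

The Cu²⁺/Cu couple is the cathode, so E°_cell = 0.34 V; n = 2.
[H⁺] = 10^(−2.93) = 0.0012 M, and Q = [H⁺]^2 / ([Cu²⁺]·P(H₂)) = 4.78 × 10^-5.
E = E° − (0.0592/2) log Q = 0.34 − (0.0592/2)(-4.321) = 0.468 V.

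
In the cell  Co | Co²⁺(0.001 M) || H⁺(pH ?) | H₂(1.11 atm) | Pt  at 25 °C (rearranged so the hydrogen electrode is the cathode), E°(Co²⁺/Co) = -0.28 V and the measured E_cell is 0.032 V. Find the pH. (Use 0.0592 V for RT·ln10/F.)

E°_cell = 0.28 V and n = 2.
log Q = n(E° − E)/0.0592 = 2×(0.28 − 0.032)/0.0592 = 8.378.
With Q = [Co²⁺]·P(H₂) / [H⁺]^2, solving for [H⁺] gives log[H⁺] = -5.667, so pH = 5.67.

pH = 5.67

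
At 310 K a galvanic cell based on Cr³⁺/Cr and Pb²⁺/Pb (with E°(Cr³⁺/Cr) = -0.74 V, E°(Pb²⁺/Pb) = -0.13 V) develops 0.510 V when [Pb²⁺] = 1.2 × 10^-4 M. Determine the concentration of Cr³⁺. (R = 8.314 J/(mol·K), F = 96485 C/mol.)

0.099 M

From the Nernst equation, ln Q = nF(E° − E)/RT = 6×96485×(0.61 − 0.510)/(8.314×310) = 22.462, so Q = 5.69 × 10^9.
With Q = [Cr³⁺]^2/[Pb²⁺]^3 and the known concentrations, [Cr³⁺]^2 in the numerator gives [Cr³⁺] = 0.099 M.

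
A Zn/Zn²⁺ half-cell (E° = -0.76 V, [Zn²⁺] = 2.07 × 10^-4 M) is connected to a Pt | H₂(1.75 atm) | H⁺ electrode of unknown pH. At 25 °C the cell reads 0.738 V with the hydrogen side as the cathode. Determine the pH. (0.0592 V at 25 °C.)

E°_cell = 0.76 V and n = 2.
log Q = n(E° − E)/0.0592 = 2×(0.76 − 0.738)/0.0592 = 0.743.
With Q = [Zn²⁺]·P(H₂) / [H⁺]^2, solving for [H⁺] gives log[H⁺] = -2.092, so pH = 2.09.

pH = 2.09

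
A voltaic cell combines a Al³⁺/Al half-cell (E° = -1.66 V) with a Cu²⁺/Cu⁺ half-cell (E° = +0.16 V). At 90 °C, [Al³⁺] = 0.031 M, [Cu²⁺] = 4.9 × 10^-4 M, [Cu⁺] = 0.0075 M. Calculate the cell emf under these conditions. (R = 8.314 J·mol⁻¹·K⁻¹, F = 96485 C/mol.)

The Cu²⁺/Cu⁺ couple has the higher reduction potential and acts as the cathode, so E°_cell = +0.16 − (-1.66) = 1.82 V.
Balancing electrons gives n = 3; the reaction quotient is Q = [Al³⁺]·[Cu⁺]^3/[Cu²⁺]^3 = 111.
E = E° − (RT/nF) ln Q = 1.82 − (8.314×363)/(3×96485) × (4.711) = 1.820 − 0.049 = 1.771 V.

1.77 V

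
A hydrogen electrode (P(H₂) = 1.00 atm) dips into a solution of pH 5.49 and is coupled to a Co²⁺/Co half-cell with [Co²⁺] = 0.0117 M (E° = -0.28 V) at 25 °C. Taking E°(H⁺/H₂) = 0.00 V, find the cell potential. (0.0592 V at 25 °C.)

0.012 V

The hydrogen couple is the cathode, so E°_cell = 0.28 V; n = 2.
[H⁺] = 10^(−5.49) = 3.2 × 10^-6 M, and Q = [Co²⁺]·P(H₂) / [H⁺]^2 = 1.12 × 10^9.
E = E° − (0.0592/2) log Q = 0.28 − (0.0592/2)(9.048) = 0.012 V.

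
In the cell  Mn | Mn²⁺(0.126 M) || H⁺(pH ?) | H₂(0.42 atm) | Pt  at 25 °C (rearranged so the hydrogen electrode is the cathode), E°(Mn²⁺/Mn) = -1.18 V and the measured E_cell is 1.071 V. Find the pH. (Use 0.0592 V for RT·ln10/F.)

pH = 2.48

E°_cell = 1.18 V and n = 2.
log Q = n(E° − E)/0.0592 = 2×(1.18 − 1.071)/0.0592 = 3.682.
With Q = [Mn²⁺]·P(H₂) / [H⁺]^2, solving for [H⁺] gives log[H⁺] = -2.479, so pH = 2.48.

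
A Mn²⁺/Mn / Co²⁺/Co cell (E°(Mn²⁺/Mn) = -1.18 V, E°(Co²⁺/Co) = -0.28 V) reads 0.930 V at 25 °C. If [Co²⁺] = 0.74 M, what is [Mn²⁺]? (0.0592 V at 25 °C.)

0.072 M

From the Nernst equation, log Q = n(E° − E)/0.0592 = 2(0.90 − 0.930)/0.0592 = -1.014, so Q = 0.0969.
With Q = [Mn²⁺]/[Co²⁺] and the known concentrations, [Mn²⁺] in the numerator gives [Mn²⁺] = 0.072 M.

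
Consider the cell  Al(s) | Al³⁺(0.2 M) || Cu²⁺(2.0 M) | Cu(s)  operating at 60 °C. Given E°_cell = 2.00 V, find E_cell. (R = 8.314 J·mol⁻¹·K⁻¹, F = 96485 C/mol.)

2.03 V

Balancing electrons gives n = 6; the reaction quotient is Q = [Al³⁺]^2/[Cu²⁺]^3 = 0.00500.
E = E° − (RT/nF) ln Q = 2.00 − (8.314×333)/(6×96485) × (-5.298) = 2.000 + 0.025 = 2.025 V.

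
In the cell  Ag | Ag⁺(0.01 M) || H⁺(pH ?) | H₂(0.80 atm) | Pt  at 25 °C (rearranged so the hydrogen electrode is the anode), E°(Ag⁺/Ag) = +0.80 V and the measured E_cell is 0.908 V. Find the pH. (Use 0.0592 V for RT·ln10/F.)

E°_cell = 0.80 V and n = 2.
log Q = n(E° − E)/0.0592 = 2×(0.80 − 0.908)/0.0592 = -3.649.
With Q = [H⁺]^2 / ([Ag⁺]^2·P(H₂)), solving for [H⁺] gives log[H⁺] = -3.873, so pH = 3.87.

pH = 3.87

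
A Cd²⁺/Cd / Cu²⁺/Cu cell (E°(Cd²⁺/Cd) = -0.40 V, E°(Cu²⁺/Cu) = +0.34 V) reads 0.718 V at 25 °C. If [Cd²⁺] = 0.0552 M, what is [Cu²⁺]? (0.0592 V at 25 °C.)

From the Nernst equation, log Q = n(E° − E)/0.0592 = 2(0.74 − 0.718)/0.0592 = 0.743, so Q = 5.54.
With Q = [Cd²⁺]/[Cu²⁺] and the known concentrations, [Cu²⁺] in the denominator gives [Cu²⁺] = 0.01 M.

0.01 M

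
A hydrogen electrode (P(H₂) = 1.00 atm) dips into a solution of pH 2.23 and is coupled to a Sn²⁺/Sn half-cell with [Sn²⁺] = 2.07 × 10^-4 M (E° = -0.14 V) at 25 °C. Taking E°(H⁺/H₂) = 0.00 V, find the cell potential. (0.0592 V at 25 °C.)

0.12 V

The hydrogen couple is the cathode, so E°_cell = 0.14 V; n = 2.
[H⁺] = 10^(−2.23) = 0.0059 M, and Q = [Sn²⁺]·P(H₂) / [H⁺]^2 = 5.97.
E = E° − (0.0592/2) log Q = 0.14 − (0.0592/2)(0.776) = 0.117 V.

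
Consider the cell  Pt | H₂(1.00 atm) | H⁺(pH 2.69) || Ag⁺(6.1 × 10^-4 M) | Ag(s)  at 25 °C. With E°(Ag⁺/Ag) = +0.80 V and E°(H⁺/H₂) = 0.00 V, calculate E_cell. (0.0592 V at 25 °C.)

The Ag⁺/Ag couple is the cathode, so E°_cell = 0.80 V; n = 2.
[H⁺] = 10^(−2.69) = 0.0020 M, and Q = [H⁺]^2 / ([Ag⁺]^2·P(H₂)) = 11.2.
E = E° − (0.0592/2) log Q = 0.80 − (0.0592/2)(1.049) = 0.769 V.

0.77 V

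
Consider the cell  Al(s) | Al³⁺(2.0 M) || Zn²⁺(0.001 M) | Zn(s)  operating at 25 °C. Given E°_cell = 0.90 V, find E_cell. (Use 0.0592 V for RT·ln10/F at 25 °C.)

Balancing electrons gives n = 6; the reaction quotient is Q = [Al³⁺]^2/[Zn²⁺]^3 = 4 × 10^9.
At 25 °C, E = E° − (0.0592/n) log Q = 0.90 − (0.0592/6)(9.602) = 0.900 − 0.095 = 0.805 V.

0.805 V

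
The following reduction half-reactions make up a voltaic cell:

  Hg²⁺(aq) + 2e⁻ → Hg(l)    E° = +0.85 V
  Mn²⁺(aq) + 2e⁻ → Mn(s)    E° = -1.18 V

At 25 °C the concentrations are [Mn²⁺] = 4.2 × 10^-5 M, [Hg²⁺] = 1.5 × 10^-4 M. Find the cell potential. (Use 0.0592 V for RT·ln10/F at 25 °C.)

The Hg²⁺/Hg couple has the higher reduction potential and acts as the cathode, so E°_cell = +0.85 − (-1.18) = 2.03 V.
Balancing electrons gives n = 2; the reaction quotient is Q = [Mn²⁺]/[Hg²⁺] = 0.280.
At 25 °C, E = E° − (0.0592/n) log Q = 2.03 − (0.0592/2)(-0.553) = 2.030 + 0.016 = 2.046 V.

2.05 V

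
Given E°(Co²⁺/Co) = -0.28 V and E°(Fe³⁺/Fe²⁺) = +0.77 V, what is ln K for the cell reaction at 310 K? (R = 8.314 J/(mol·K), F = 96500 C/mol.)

E°_cell = +0.77 − (-0.28) = 1.05 V, with n = 2 electrons transferred.
At equilibrium E = 0, so the Nernst equation gives ln K = nFE°/RT = (2)(96500)(1.05)/((8.314)(310)) = 78.63.

ln K = 78.6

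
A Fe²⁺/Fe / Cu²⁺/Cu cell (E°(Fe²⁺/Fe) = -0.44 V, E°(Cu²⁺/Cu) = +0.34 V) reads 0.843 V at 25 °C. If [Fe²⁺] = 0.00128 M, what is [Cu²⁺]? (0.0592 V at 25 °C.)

From the Nernst equation, log Q = n(E° − E)/0.0592 = 2(0.78 − 0.843)/0.0592 = -2.128, so Q = 0.00744.
With Q = [Fe²⁺]/[Cu²⁺] and the known concentrations, [Cu²⁺] in the denominator gives [Cu²⁺] = 0.17 M.

0.17 M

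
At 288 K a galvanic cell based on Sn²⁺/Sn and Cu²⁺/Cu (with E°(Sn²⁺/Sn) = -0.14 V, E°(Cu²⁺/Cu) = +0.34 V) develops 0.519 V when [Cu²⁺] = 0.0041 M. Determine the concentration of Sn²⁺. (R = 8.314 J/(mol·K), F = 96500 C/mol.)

1.8 × 10^-4 M

From the Nernst equation, ln Q = nF(E° − E)/RT = 2×96500×(0.48 − 0.519)/(8.314×288) = -3.144, so Q = 0.0431.
With Q = [Sn²⁺]/[Cu²⁺] and the known concentrations, [Sn²⁺] in the numerator gives [Sn²⁺] = 1.8 × 10^-4 M.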